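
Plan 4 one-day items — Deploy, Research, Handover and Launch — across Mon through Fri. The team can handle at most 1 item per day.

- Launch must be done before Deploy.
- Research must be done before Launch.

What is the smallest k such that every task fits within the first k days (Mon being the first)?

4 days

The precedence chain requires at least 3 distinct days.
With at most 1 per day and 4 tasks, at least 4 days are needed.
4 works (last occupied day: Thu): for example Deploy=Wed; Launch=Tue; Research=Mon; Handover=Thu.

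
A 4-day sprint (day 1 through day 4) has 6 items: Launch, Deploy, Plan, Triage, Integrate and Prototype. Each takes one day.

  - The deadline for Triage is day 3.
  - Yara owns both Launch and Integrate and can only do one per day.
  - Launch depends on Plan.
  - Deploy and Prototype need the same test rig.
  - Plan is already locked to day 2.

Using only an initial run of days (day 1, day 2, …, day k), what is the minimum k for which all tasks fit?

3

The precedence chain requires at least 2 distinct days.
Propagating the time windows through the other constraints, Launch can't land before day 3, so the schedule must run through at least day 3.
3 works (last occupied day: day 3): for example Deploy in day 1; Launch in day 3; Triage in day 1; Integrate in day 1; Prototype in day 2; Plan in day 2.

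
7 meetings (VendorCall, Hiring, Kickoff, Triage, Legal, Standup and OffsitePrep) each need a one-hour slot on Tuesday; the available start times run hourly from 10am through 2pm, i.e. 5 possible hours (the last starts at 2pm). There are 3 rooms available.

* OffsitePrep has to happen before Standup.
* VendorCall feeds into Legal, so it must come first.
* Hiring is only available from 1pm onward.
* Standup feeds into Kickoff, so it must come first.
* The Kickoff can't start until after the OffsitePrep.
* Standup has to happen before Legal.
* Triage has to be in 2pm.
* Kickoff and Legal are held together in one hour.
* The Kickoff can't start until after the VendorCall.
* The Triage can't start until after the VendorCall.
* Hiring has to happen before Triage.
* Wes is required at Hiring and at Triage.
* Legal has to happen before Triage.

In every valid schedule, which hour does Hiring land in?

1pm

Hiring's window is 1pm–2pm.
Triage is fixed at 2pm, and Hiring can't share a hour with Triage.
So Hiring must be 1pm.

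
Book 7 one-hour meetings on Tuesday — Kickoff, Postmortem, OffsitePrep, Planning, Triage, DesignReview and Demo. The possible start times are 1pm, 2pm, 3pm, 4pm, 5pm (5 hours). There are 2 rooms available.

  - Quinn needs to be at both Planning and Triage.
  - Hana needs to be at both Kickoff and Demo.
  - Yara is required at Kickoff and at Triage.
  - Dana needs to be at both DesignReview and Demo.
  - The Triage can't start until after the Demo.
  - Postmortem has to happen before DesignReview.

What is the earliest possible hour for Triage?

2pm

Precedence pushes Triage to at least 2pm.
Triage at 2pm is achievable: Postmortem in 1pm; DesignReview in 2pm; Planning in 4pm; OffsitePrep in 3pm; Kickoff in 3pm; Demo in 1pm; Triage in 2pm.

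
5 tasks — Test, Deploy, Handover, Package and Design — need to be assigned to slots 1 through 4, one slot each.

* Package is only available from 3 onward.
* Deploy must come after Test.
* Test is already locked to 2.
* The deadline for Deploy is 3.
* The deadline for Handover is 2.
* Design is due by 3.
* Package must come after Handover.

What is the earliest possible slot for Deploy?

Precedence pushes Deploy to at least 3; Deploy's own window allows nothing later than 3.
Deploy at 3 is achievable: Package=3; Test=2; Deploy=3; Handover=1; Design=1.

3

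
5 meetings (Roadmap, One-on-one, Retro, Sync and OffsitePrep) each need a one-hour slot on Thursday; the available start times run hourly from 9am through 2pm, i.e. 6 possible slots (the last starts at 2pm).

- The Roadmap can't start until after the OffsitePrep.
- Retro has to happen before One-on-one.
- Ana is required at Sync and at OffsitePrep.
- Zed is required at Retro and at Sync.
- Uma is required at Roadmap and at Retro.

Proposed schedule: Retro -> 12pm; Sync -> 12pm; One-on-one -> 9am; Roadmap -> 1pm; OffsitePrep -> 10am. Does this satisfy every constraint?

No. Retro has to happen before One-on-one is not satisfied.

Uma is required at Roadmap and at Retro — holds.
Ana is required at Sync and at OffsitePrep — holds.
Zed is required at Retro and at Sync — violated.
Retro has to happen before One-on-one — violated.
The Roadmap can't start until after the OffsitePrep — holds.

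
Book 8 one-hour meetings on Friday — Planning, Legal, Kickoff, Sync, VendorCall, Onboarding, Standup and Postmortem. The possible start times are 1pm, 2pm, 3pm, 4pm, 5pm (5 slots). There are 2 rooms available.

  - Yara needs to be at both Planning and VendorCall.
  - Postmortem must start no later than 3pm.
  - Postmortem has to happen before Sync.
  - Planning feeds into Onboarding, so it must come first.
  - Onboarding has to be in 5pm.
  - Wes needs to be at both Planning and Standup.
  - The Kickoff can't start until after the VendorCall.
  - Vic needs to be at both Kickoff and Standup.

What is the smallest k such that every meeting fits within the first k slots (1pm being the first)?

The precedence chain requires at least 2 distinct slots.
With at most 2 per slot and 8 meetings, at least 4 slots are needed.
Onboarding can't be placed before 5pm — that is slot 5 counting from 1pm — so the schedule must run through at least 5 slots.
5 works (last occupied slot: 5pm): for example Planning -> 1pm; Postmortem -> 1pm; VendorCall -> 2pm; Legal -> 3pm; Standup -> 4pm; Onboarding -> 5pm; Sync -> 2pm; Kickoff -> 3pm.

5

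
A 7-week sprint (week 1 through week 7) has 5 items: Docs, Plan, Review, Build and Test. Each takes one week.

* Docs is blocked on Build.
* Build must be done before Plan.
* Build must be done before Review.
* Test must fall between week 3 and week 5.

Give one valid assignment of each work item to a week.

Test=week 3, Plan=week 2, Docs=week 2, Review=week 2, Build=week 1

Checking: Build(week 1) before Plan(week 2); Build(week 1) before Docs(week 2); Build(week 1) before Review(week 2); Test=week 3 in [week 3,week 5].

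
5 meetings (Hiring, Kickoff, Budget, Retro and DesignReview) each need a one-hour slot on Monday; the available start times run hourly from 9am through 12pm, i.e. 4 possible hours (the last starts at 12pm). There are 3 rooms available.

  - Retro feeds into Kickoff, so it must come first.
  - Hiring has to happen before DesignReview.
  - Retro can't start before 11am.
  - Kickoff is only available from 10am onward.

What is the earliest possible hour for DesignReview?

Precedence pushes DesignReview to at least 10am.
DesignReview at 10am is achievable: DesignReview=10am; Budget=9am; Kickoff=12pm; Retro=11am; Hiring=9am.

10am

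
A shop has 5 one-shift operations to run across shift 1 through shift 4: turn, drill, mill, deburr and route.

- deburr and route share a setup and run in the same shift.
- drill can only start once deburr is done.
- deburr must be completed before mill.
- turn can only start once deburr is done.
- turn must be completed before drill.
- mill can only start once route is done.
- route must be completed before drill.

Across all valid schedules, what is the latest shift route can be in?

shift 2

Route must be in the same shift as deburr, which can't be after shift 2, so route is at most shift 2.
route at shift 2 is achievable: drill in shift 4; route in shift 2; mill in shift 3; turn in shift 3; deburr in shift 2.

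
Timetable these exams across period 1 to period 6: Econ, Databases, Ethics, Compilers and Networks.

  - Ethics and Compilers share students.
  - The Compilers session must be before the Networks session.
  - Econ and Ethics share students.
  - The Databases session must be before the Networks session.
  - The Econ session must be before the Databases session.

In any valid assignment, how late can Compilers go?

Downstream work caps Compilers at period 5.
Compilers at period 5 is achievable: Networks in period 6; Compilers in period 5; Databases in period 2; Econ in period 1; Ethics in period 2.

period 5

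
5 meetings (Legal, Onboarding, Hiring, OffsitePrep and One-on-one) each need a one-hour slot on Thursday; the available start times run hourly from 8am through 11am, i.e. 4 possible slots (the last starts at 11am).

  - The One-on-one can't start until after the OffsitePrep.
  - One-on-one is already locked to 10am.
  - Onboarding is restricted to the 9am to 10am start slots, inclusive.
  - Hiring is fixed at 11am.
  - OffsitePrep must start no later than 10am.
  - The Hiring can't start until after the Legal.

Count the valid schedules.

12

Splitting on Legal: it can be 8am (4), 9am (4), 10am (4). Listing each branch's schedules as (Onboarding, Hiring, OffsitePrep, One-on-one):
Legal=8am: (9am,11am,8am,10am) (9am,11am,9am,10am) (10am,11am,8am,10am) (10am,11am,9am,10am) — 4.
Legal=9am: (9am,11am,8am,10am) (9am,11am,9am,10am) (10am,11am,8am,10am) (10am,11am,9am,10am) — 4.
Legal=10am: (9am,11am,8am,10am) (9am,11am,9am,10am) (10am,11am,8am,10am) (10am,11am,9am,10am) — 4.
Summing: 4 + 4 + 4 = 12.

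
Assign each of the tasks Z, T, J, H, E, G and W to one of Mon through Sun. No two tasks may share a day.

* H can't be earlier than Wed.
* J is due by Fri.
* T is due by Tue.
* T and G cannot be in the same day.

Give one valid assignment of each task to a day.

H in Wed; Z in Thu; J in Tue; G in Sat; E in Fri; W in Sun; T in Mon

Checking: T(Mon) != G(Sat); J=Tue in [Mon,Fri]; H=Wed in [Wed,Sun]; T=Mon in [Mon,Tue]; max 1 per day (cap 1).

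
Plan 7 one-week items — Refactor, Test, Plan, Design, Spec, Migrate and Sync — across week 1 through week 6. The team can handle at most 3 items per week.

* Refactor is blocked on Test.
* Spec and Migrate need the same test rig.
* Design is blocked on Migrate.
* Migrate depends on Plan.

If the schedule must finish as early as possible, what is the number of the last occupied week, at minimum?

The precedence chain requires at least 3 distinct weeks.
With at most 3 per week and 7 tasks, at least 3 weeks are needed.
3 works (last occupied week: week 3): for example Migrate=week 2, Refactor=week 2, Plan=week 1, Design=week 3, Sync=week 2, Test=week 1, Spec=week 1.

3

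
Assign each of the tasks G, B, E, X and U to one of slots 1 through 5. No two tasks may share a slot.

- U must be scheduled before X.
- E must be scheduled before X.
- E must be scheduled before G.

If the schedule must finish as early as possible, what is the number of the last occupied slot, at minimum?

slot 5

The precedence chain requires at least 2 distinct slots.
With at most 1 per slot and 5 tasks, at least 5 slots are needed.
5 works (last occupied slot: 5): for example X=3, E=1, G=4, U=2, B=5.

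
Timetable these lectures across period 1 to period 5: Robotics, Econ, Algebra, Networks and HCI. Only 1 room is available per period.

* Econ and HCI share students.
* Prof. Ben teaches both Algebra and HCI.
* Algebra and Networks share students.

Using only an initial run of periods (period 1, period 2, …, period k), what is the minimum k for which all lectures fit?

5 periods

With at most 1 per period and 5 lectures, at least 5 periods are needed.
5 works (last occupied period: period 5): for example Robotics in period 1; HCI in period 5; Algebra in period 3; Networks in period 4; Econ in period 2.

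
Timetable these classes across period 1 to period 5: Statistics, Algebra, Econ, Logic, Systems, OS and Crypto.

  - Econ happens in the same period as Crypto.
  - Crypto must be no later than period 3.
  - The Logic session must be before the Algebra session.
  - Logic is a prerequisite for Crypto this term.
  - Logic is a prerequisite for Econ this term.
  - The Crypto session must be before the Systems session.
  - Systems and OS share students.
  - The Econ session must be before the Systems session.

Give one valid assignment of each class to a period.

Econ=period 2, Systems=period 3, OS=period 1, Statistics=period 1, Crypto=period 2, Logic=period 1, Algebra=period 2

Checking: Logic(period 1) before Econ(period 2); Logic(period 1) before Algebra(period 2); Logic(period 1) before Crypto(period 2); Econ(period 2) before Systems(period 3); Crypto(period 2) before Systems(period 3); Systems(period 3) != OS(period 1); Econ = Crypto = period 2; Crypto=period 2 in [period 1,period 3].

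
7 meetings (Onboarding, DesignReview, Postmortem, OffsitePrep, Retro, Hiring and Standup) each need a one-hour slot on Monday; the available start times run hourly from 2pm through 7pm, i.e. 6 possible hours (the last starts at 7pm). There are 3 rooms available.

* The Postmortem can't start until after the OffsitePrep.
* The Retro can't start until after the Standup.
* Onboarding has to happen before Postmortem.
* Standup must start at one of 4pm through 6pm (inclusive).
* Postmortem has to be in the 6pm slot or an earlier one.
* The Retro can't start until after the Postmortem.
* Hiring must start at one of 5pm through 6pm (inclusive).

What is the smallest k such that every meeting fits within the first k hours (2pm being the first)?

4

The precedence chain requires at least 3 distinct hours.
With at most 3 per hour and 7 meetings, at least 3 hours are needed.
Hiring can't be placed before 5pm — that is hour 4 counting from 2pm — so the schedule must run through at least 4 hours.
4 works (last occupied hour: 5pm): for example Retro in 5pm, Postmortem in 3pm, Onboarding in 2pm, DesignReview in 2pm, Hiring in 5pm, OffsitePrep in 2pm, Standup in 4pm.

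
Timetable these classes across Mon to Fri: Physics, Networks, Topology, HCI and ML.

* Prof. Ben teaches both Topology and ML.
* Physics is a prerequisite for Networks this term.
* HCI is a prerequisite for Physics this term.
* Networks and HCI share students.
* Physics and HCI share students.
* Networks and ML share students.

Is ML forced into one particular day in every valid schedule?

No

ML can be Mon (e.g. Topology -> Tue; Networks -> Wed; Physics -> Tue; ML -> Mon; HCI -> Mon) or Tue (e.g. ML in Tue, Networks in Wed, HCI in Mon, Physics in Tue, Topology in Mon).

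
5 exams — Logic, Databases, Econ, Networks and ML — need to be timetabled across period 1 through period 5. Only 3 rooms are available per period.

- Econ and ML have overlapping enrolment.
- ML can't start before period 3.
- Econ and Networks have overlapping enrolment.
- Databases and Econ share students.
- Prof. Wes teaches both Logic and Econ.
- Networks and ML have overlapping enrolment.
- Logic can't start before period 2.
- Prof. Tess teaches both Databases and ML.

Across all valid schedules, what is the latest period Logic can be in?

Logic is available from period 2.
Logic at period 5 is achievable: Networks -> period 1; ML -> period 3; Econ -> period 2; Databases -> period 1; Logic -> period 5.

period 5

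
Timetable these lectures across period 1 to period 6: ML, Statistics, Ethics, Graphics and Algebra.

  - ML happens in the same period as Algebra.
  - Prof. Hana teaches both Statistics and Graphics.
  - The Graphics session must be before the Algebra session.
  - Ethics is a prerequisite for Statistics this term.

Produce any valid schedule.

Algebra in period 2; Statistics in period 2; ML in period 2; Graphics in period 1; Ethics in period 1

Checking: Graphics(period 1) before Algebra(period 2); Ethics(period 1) before Statistics(period 2); Statistics(period 2) != Graphics(period 1); ML = Algebra = period 2.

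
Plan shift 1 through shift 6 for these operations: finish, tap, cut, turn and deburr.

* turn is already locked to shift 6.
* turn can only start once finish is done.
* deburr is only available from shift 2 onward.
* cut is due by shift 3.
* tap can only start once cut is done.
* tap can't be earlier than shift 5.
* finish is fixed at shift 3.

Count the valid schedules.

Splitting on tap: it can be shift 5 (15), shift 6 (15). Listing each branch's schedules as (finish, cut, turn, deburr) by shift number:
tap=shift 5: (3,1,6,2) (3,1,6,3) (3,1,6,4) (3,1,6,5) (3,1,6,6) (3,2,6,2) (3,2,6,3) (3,2,6,4) (3,2,6,5) (3,2,6,6) (3,3,6,2) (3,3,6,3) (3,3,6,4) (3,3,6,5) (3,3,6,6) — 15.
tap=shift 6: (3,1,6,2) (3,1,6,3) (3,1,6,4) (3,1,6,5) (3,1,6,6) (3,2,6,2) (3,2,6,3) (3,2,6,4) (3,2,6,5) (3,2,6,6) (3,3,6,2) (3,3,6,3) (3,3,6,4) (3,3,6,5) (3,3,6,6) — 15.
Summing: 15 + 15 = 30.

30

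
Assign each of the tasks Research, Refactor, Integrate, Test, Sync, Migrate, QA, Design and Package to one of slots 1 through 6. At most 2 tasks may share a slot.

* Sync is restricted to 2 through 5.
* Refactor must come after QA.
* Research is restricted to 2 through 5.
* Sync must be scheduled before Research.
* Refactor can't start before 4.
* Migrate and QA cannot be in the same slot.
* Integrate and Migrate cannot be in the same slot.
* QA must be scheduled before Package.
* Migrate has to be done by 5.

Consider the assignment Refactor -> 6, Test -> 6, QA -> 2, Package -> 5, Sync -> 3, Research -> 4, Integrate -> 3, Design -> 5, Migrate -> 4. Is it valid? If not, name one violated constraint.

Valid

Refactor must come after QA — holds.
Integrate and Migrate cannot be in the same slot — holds.
Migrate and QA cannot be in the same slot — holds.
At most 2 tasks may share a slot — holds.
Refactor can't start before 4 — holds.
Migrate has to be done by 5 — holds.
Sync is restricted to 2 through 5 — holds.
Sync must be scheduled before Research — holds.
Research is restricted to 2 through 5 — holds.
QA must be scheduled before Package — holds.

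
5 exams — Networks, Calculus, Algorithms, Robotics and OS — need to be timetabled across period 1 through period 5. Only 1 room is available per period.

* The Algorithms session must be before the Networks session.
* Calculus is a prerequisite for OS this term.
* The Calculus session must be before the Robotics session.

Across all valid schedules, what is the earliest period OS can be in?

period 2

Precedence pushes OS to at least period 2.
OS at period 2 is achievable: Networks=period 4, OS=period 2, Calculus=period 1, Robotics=period 5, Algorithms=period 3.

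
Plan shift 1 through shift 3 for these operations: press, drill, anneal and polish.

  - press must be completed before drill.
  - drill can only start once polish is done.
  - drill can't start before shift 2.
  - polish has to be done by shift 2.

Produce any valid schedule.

press=shift 1, anneal=shift 1, drill=shift 2, polish=shift 1

Checking: press(shift 1) before drill(shift 2); polish(shift 1) before drill(shift 2); drill=shift 2 in [shift 2,shift 3]; polish=shift 1 in [shift 1,shift 2].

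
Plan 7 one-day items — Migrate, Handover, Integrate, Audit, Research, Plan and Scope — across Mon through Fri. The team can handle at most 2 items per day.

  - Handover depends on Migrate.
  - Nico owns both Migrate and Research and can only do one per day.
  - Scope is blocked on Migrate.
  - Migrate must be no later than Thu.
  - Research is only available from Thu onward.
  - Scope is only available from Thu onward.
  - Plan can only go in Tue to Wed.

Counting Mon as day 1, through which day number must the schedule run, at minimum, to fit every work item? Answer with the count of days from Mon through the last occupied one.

The precedence chain requires at least 2 distinct days.
With at most 2 per day and 7 work items, at least 4 days are needed.
Research can't be placed before Thu — that is day 4 counting from Mon — so the schedule must run through at least 4 days.
4 works (last occupied day: Thu): for example Handover in Tue, Plan in Tue, Migrate in Mon, Research in Thu, Scope in Thu, Audit in Wed, Integrate in Mon.

4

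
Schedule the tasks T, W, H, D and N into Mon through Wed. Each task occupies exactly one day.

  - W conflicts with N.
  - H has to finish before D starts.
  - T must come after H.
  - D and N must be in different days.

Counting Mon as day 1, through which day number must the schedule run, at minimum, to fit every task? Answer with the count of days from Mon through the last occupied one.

2

The precedence chain requires at least 2 distinct days.
2 works (last occupied day: Tue): for example T=Tue, D=Tue, W=Tue, H=Mon, N=Mon.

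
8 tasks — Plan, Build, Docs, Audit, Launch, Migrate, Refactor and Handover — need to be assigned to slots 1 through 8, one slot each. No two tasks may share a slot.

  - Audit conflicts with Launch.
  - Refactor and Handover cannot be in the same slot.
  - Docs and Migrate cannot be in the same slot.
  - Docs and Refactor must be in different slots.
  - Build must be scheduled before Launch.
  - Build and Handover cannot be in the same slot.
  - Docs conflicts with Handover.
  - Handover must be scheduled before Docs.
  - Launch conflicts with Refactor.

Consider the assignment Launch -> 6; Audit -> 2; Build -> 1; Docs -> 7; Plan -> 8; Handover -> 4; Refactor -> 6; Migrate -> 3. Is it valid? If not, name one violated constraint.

Docs and Migrate cannot be in the same slot — holds.
Refactor and Handover cannot be in the same slot — holds.
Build and Handover cannot be in the same slot — holds.
Launch conflicts with Refactor — violated.
Docs conflicts with Handover — holds.
Handover must be scheduled before Docs — holds.
Docs and Refactor must be in different slots — holds.
No two tasks may share a slot — violated.
Audit conflicts with Launch — holds.
Build must be scheduled before Launch — holds.

No. Launch conflicts with Refactor is not satisfied.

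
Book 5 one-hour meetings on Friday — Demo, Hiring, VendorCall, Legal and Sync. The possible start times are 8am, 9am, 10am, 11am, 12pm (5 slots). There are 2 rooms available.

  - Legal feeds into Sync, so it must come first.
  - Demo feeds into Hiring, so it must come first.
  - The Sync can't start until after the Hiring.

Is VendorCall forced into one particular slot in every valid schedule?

No

VendorCall can be 8am (e.g. Hiring=9am, VendorCall=8am, Legal=9am, Demo=8am, Sync=10am) or 9am (e.g. Legal in 8am, VendorCall in 9am, Hiring in 9am, Sync in 10am, Demo in 8am).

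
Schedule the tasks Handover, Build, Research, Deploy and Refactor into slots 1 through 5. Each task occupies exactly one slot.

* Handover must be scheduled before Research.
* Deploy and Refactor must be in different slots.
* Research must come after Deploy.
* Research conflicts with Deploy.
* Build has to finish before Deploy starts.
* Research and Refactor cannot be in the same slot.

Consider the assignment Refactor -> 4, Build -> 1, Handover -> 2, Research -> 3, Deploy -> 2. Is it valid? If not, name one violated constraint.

Yes, all constraints hold

Research must come after Deploy — holds.
Build has to finish before Deploy starts — holds.
Research conflicts with Deploy — holds.
Handover must be scheduled before Research — holds.
Research and Refactor cannot be in the same slot — holds.
Deploy and Refactor must be in different slots — holds.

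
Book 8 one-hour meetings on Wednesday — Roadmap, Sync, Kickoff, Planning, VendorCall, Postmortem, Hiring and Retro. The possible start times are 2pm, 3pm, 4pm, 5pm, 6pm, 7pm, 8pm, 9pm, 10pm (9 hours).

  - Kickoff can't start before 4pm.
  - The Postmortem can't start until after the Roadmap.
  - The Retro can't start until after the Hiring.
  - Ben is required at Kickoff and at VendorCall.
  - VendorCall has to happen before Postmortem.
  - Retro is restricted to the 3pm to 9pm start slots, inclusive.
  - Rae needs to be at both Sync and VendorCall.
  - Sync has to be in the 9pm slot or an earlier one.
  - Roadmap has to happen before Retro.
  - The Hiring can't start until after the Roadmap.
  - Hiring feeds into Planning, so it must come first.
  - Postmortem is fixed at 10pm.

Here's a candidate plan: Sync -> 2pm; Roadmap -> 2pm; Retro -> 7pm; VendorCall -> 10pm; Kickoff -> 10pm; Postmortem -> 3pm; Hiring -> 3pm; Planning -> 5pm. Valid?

Ben is required at Kickoff and at VendorCall — violated.
The Retro can't start until after the Hiring — holds.
The Hiring can't start until after the Roadmap — holds.
Postmortem is fixed at 10pm — violated.
Hiring feeds into Planning, so it must come first — holds.
Retro is restricted to the 3pm to 9pm start slots, inclusive — holds.
Roadmap has to happen before Retro — holds.
Rae needs to be at both Sync and VendorCall — holds.
VendorCall has to happen before Postmortem — violated.
Sync has to be in the 9pm slot or an earlier one — holds.
The Postmortem can't start until after the Roadmap — holds.
Kickoff can't start before 4pm — holds.

No — it violates: VendorCall has to happen before Postmortem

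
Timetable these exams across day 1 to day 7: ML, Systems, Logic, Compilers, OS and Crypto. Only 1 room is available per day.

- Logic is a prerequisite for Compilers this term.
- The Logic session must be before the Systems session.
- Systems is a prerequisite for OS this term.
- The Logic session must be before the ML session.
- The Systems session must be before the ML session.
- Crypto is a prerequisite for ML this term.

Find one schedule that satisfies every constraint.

ML in day 4, Compilers in day 5, Logic in day 1, Crypto in day 3, Systems in day 2, OS in day 6

Checking: Crypto(day 3) before ML(day 4); Systems(day 2) before ML(day 4); Logic(day 1) before Systems(day 2); Logic(day 1) before ML(day 4); Logic(day 1) before Compilers(day 5); Systems(day 2) before OS(day 6); max 1 per day (cap 1).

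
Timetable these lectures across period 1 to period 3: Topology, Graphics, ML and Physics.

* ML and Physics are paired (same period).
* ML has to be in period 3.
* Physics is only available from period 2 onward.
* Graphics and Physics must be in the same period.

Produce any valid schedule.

ML -> period 3, Topology -> period 1, Physics -> period 3, Graphics -> period 3

Checking: ML = Physics = period 3; Graphics = Physics = period 3; ML=period 3 in [period 3,period 3]; Physics=period 3 in [period 2,period 3].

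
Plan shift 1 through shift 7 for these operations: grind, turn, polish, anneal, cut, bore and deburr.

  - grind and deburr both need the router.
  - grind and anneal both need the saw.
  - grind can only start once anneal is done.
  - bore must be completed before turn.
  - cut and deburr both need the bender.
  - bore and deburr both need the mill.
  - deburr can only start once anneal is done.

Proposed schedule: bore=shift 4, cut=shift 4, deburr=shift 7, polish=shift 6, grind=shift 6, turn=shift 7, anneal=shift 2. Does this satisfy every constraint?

Yes, all constraints hold

deburr can only start once anneal is done — holds.
bore and deburr both need the mill — holds.
grind can only start once anneal is done — holds.
grind and anneal both need the saw — holds.
bore must be completed before turn — holds.
cut and deburr both need the bender — holds.
grind and deburr both need the router — holds.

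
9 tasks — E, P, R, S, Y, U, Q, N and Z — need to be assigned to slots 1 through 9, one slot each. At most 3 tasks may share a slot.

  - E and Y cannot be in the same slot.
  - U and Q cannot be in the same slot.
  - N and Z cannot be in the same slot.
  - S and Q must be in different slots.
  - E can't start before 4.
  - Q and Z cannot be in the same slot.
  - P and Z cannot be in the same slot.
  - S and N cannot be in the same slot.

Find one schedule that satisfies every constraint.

S=1, Z=4, N=2, U=2, P=1, R=1, Q=3, E=4, Y=2

Checking: S(1) != Q(3); Q(3) != Z(4); U(2) != Q(3); E(4) != Y(2); P(1) != Z(4); S(1) != N(2); N(2) != Z(4); E=4 in [4,9]; max 3 per slot (cap 3).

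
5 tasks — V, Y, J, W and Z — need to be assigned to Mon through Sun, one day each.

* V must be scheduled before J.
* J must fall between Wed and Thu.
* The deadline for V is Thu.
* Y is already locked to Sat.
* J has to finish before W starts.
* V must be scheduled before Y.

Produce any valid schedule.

V in Mon; Z in Mon; Y in Sat; W in Thu; J in Wed

Checking: V(Mon) before J(Wed); J(Wed) before W(Thu); V(Mon) before Y(Sat); J=Wed in [Wed,Thu]; Y=Sat in [Sat,Sat]; V=Mon in [Mon,Thu].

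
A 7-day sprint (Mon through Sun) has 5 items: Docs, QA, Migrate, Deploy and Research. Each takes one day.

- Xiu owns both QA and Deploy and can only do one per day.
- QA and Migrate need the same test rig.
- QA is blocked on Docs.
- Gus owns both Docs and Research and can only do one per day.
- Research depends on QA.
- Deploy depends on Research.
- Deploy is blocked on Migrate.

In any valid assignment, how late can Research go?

Precedence pushes Research to at least Wed; downstream work caps Research at Sat.
Research at Sat is achievable: Docs in Mon; Research in Sat; QA in Tue; Migrate in Mon; Deploy in Sun.

Sat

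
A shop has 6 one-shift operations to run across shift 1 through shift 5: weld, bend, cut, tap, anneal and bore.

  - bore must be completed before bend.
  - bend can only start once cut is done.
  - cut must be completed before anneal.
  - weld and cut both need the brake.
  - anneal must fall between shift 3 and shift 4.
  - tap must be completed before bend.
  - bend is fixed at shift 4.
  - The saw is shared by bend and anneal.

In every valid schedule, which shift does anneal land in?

shift 3

anneal's window is shift 3–shift 4.
bend is fixed at shift 4, and anneal can't share a shift with bend.
So anneal must be shift 3.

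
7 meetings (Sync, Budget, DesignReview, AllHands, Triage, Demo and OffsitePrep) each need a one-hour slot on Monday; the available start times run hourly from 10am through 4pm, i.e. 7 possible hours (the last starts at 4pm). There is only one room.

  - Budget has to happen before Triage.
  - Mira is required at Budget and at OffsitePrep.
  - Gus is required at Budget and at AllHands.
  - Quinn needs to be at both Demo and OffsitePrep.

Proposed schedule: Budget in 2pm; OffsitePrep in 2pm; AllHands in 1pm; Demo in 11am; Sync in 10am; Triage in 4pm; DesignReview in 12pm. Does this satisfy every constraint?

Gus is required at Budget and at AllHands — holds.
Quinn needs to be at both Demo and OffsitePrep — holds.
Budget has to happen before Triage — holds.
Mira is required at Budget and at OffsitePrep — violated.
There is only one room — violated.

Invalid. Mira is required at Budget and at OffsitePrep.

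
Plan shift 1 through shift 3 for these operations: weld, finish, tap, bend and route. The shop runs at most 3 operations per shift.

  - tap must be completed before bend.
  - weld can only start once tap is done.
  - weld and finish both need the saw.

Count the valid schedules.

Splitting on weld: it can be shift 2 (12), shift 3 (18). Listing each branch's schedules as (finish, tap, bend, route) by shift number:
weld=shift 2: (1,1,2,1) (1,1,2,2) (1,1,2,3) (1,1,3,1) (1,1,3,2) (1,1,3,3) (3,1,2,1) (3,1,2,2) (3,1,2,3) (3,1,3,1) (3,1,3,2) (3,1,3,3) — 12.
weld=shift 3: (1,1,2,1) (1,1,2,2) (1,1,2,3) (1,1,3,1) (1,1,3,2) (1,1,3,3) (1,2,3,1) (1,2,3,2) (1,2,3,3) (2,1,2,1) (2,1,2,2) (2,1,2,3) (2,1,3,1) (2,1,3,2) (2,1,3,3) (2,2,3,1) (2,2,3,2) (2,2,3,3) — 18.
Summing: 12 + 18 = 30.

30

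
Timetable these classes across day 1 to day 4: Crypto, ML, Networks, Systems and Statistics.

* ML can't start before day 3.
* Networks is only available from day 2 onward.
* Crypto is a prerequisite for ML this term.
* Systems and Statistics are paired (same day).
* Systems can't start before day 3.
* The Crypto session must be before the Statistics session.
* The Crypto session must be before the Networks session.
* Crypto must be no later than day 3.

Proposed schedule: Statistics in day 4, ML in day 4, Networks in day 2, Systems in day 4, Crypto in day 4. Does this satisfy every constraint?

The Crypto session must be before the Networks session — violated.
The Crypto session must be before the Statistics session — violated.
Crypto is a prerequisite for ML this term — violated.
Systems can't start before day 3 — holds.
Systems and Statistics are paired (same day) — holds.
ML can't start before day 3 — holds.
Networks is only available from day 2 onward — holds.
Crypto must be no later than day 3 — violated.

No. Crypto must be no later than day 3 is not satisfied.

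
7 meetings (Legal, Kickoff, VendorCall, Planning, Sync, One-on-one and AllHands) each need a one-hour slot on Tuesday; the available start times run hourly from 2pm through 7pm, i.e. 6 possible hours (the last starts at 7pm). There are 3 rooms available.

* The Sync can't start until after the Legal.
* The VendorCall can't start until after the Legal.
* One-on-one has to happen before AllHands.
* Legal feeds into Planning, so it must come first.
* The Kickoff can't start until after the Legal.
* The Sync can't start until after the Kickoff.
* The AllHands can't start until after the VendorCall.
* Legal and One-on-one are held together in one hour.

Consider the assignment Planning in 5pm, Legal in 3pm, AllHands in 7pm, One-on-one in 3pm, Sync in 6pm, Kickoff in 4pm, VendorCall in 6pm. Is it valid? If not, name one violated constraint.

Yes, all constraints hold

The Sync can't start until after the Kickoff — holds.
There are 3 rooms available — holds.
The Sync can't start until after the Legal — holds.
One-on-one has to happen before AllHands — holds.
Legal and One-on-one are held together in one hour — holds.
Legal feeds into Planning, so it must come first — holds.
The VendorCall can't start until after the Legal — holds.
The AllHands can't start until after the VendorCall — holds.
The Kickoff can't start until after the Legal — holds.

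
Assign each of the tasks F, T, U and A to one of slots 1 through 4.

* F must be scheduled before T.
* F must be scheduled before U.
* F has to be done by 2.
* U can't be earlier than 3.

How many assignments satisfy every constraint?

40

Splitting on F: it can be 1 (24), 2 (16). Listing each branch's schedules as (T, U, A):
F=1: (2,3,1) (2,3,2) (2,3,3) (2,3,4) (2,4,1) (2,4,2) (2,4,3) (2,4,4) (3,3,1) (3,3,2) (3,3,3) (3,3,4) (3,4,1) (3,4,2) (3,4,3) (3,4,4) (4,3,1) (4,3,2) (4,3,3) (4,3,4) (4,4,1) (4,4,2) (4,4,3) (4,4,4) — 24.
F=2: (3,3,1) (3,3,2) (3,3,3) (3,3,4) (3,4,1) (3,4,2) (3,4,3) (3,4,4) (4,3,1) (4,3,2) (4,3,3) (4,3,4) (4,4,1) (4,4,2) (4,4,3) (4,4,4) — 16.
Summing: 24 + 16 = 40.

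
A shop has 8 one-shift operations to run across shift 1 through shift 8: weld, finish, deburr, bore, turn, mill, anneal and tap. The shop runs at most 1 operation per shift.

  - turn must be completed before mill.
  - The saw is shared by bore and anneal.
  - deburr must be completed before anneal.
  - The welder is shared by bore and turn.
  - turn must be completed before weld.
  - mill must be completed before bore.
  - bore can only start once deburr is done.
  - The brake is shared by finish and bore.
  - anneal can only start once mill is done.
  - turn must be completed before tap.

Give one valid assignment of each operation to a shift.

mill in shift 2, tap in shift 7, weld in shift 6, finish in shift 8, bore in shift 4, deburr in shift 3, anneal in shift 5, turn in shift 1

Checking: turn(shift 1) before tap(shift 7); mill(shift 2) before anneal(shift 5); deburr(shift 3) before bore(shift 4); deburr(shift 3) before anneal(shift 5); turn(shift 1) before mill(shift 2); turn(shift 1) before weld(shift 6); mill(shift 2) before bore(shift 4); bore(shift 4) != anneal(shift 5); finish(shift 8) != bore(shift 4); bore(shift 4) != turn(shift 1); max 1 per shift (cap 1).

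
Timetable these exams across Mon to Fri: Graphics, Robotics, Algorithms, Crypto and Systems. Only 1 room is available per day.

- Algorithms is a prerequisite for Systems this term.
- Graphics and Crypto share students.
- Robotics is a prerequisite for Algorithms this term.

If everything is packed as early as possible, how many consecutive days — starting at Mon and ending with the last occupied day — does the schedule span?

5

The precedence chain requires at least 3 distinct days.
With at most 1 per day and 5 exams, at least 5 days are needed.
5 works (last occupied day: Fri): for example Systems -> Wed; Crypto -> Fri; Algorithms -> Tue; Graphics -> Thu; Robotics -> Mon.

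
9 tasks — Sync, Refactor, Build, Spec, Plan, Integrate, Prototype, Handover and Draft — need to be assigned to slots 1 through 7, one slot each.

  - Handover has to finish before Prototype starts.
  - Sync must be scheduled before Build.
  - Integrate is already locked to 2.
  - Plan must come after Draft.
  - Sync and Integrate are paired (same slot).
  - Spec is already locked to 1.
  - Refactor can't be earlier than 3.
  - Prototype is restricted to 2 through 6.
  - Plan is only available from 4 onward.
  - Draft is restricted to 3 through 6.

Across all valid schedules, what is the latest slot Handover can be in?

5

Downstream work caps Handover at 5.
Handover at 5 is achievable: Draft in 3; Integrate in 2; Sync in 2; Refactor in 3; Handover in 5; Build in 3; Prototype in 6; Plan in 4; Spec in 1.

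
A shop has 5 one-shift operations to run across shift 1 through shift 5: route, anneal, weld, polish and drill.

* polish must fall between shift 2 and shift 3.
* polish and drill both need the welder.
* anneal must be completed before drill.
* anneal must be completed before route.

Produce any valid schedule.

polish in shift 2; anneal in shift 1; route in shift 2; weld in shift 1; drill in shift 3

Checking: anneal(shift 1) before route(shift 2); anneal(shift 1) before drill(shift 3); polish(shift 2) != drill(shift 3); polish=shift 2 in [shift 2,shift 3].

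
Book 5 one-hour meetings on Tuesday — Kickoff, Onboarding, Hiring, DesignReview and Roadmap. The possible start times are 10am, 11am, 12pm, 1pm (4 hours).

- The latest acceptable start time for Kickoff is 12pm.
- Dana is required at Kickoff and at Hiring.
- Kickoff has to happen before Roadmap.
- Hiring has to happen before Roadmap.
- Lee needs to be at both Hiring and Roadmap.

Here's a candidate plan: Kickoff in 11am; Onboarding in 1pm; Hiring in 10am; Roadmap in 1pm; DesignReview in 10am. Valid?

The latest acceptable start time for Kickoff is 12pm — holds.
Kickoff has to happen before Roadmap — holds.
Lee needs to be at both Hiring and Roadmap — holds.
Hiring has to happen before Roadmap — holds.
Dana is required at Kickoff and at Hiring — holds.

Yes, all constraints hold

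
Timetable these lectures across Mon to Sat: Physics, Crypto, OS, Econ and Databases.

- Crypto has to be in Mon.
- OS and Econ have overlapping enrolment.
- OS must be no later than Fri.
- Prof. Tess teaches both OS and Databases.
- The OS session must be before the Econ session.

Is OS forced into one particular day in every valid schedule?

No

OS can be Mon (e.g. OS -> Mon, Crypto -> Mon, Physics -> Mon, Econ -> Tue, Databases -> Tue) or Tue (e.g. OS=Tue; Crypto=Mon; Econ=Wed; Databases=Mon; Physics=Mon).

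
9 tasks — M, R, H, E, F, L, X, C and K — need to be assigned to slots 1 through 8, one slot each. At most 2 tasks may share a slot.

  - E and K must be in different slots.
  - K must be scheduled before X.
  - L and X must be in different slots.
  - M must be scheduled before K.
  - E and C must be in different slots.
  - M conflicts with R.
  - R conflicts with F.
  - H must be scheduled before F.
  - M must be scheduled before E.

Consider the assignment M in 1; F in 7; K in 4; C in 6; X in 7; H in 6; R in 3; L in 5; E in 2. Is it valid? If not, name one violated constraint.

Valid

K must be scheduled before X — holds.
E and K must be in different slots — holds.
M conflicts with R — holds.
M must be scheduled before K — holds.
R conflicts with F — holds.
H must be scheduled before F — holds.
L and X must be in different slots — holds.
E and C must be in different slots — holds.
At most 2 tasks may share a slot — holds.
M must be scheduled before E — holds.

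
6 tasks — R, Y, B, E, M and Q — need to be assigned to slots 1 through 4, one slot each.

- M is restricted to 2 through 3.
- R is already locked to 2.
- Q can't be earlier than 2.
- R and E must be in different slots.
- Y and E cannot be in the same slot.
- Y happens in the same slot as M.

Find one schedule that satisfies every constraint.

Y -> 2, R -> 2, Q -> 2, B -> 1, E -> 1, M -> 2

Checking: Y(2) != E(1); R(2) != E(1); Y = M = 2; R=2 in [2,2]; Q=2 in [2,4]; M=2 in [2,3].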